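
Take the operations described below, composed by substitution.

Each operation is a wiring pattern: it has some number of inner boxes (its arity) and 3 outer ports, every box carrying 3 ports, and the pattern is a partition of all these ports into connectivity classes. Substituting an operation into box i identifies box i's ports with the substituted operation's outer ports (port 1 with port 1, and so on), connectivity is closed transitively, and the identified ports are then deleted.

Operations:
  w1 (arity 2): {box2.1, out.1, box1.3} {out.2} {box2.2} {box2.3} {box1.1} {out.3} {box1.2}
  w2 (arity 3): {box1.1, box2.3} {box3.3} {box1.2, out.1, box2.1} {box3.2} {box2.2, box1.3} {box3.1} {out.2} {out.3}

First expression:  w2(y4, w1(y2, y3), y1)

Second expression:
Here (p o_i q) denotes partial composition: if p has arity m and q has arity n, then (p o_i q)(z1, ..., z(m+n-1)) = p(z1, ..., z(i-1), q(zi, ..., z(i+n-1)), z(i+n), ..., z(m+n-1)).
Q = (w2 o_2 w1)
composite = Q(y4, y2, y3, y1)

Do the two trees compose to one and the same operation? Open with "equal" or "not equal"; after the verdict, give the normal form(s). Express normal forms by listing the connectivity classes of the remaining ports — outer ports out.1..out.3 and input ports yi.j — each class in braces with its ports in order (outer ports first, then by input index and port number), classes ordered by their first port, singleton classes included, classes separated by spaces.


The first expression reduces to {out.1, y2.3, y3.1, y4.2} {out.2} {out.3} {y1.1} {y1.2} {y1.3} {y2.1} {y2.2} {y3.2} {y3.3} {y4.1} {y4.3}
The second expression reduces to {out.1, y2.3, y3.1, y4.2} {out.2} {out.3} {y1.1} {y1.2} {y1.3} {y2.1} {y2.2} {y3.2} {y3.3} {y4.1} {y4.3}
The normal forms match — equal.

equal — both sides give {out.1, y2.3, y3.1, y4.2} {out.2} {out.3} {y1.1} {y1.2} {y1.3} {y2.1} {y2.2} {y3.2} {y3.3} {y4.1} {y4.3}


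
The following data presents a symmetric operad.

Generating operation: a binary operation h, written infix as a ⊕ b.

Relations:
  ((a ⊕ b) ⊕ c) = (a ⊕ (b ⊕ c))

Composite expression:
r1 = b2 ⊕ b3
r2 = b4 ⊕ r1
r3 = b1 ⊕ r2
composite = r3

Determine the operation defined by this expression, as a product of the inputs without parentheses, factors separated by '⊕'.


b1 ⊕ b4 ⊕ b2 ⊕ b3


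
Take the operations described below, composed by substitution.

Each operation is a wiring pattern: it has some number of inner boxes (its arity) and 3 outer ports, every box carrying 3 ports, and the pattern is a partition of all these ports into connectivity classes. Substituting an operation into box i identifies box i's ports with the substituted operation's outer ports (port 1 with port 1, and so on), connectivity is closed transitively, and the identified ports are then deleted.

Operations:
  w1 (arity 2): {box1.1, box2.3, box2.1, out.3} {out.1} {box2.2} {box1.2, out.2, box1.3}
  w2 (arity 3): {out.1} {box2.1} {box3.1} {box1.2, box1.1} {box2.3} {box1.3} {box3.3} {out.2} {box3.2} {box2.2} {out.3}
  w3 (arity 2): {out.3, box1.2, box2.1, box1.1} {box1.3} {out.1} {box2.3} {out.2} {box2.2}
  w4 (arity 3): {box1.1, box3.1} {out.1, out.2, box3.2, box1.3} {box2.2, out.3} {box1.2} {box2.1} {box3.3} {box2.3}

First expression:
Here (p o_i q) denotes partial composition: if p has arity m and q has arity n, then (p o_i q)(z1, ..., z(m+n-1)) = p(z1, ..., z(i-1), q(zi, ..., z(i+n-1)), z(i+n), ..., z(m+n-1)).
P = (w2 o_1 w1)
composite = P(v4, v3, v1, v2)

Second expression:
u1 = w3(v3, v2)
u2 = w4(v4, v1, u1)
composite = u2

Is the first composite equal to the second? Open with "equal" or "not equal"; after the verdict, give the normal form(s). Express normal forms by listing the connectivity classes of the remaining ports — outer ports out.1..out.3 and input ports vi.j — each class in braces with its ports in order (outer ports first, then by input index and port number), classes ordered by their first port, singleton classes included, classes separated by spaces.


not equal; the first gives {out.1} {out.2} {out.3} {v1.1} {v1.2} {v1.3} {v2.1} {v2.2} {v2.3} {v3.1, v3.3, v4.1} {v3.2} {v4.2, v4.3} and the second {out.1, out.2, v4.3} {out.3, v1.2} {v1.1} {v1.3} {v2.1, v3.1, v3.2} {v2.2} {v2.3} {v3.3} {v4.1} {v4.2}

Normal form of the first expression: {out.1} {out.2} {out.3} {v1.1} {v1.2} {v1.3} {v2.1} {v2.2} {v2.3} {v3.1, v3.3, v4.1} {v3.2} {v4.2, v4.3}
Normal form of the second expression: {out.1, out.2, v4.3} {out.3, v1.2} {v1.1} {v1.3} {v2.1, v3.1, v3.2} {v2.2} {v2.3} {v3.3} {v4.1} {v4.2}
The normal forms differ: not equal.


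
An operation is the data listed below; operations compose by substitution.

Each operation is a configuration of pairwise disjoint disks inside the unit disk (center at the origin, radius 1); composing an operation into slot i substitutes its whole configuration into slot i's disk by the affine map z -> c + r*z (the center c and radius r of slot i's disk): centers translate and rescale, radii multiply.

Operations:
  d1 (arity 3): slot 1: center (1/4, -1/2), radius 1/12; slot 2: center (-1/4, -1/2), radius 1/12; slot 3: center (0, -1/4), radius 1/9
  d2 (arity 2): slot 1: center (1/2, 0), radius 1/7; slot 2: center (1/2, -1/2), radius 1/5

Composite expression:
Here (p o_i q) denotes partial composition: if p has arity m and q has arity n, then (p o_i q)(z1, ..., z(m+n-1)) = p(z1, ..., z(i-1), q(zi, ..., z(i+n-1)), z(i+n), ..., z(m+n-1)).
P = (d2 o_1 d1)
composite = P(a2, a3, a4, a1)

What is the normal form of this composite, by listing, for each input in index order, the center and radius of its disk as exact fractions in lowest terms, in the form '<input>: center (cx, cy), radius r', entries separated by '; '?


a1: center (1/2, -1/2), radius 1/5; a2: center (15/28, -1/14), radius 1/84; a3: center (13/28, -1/14), radius 1/84; a4: center (1/2, -1/28), radius 1/63


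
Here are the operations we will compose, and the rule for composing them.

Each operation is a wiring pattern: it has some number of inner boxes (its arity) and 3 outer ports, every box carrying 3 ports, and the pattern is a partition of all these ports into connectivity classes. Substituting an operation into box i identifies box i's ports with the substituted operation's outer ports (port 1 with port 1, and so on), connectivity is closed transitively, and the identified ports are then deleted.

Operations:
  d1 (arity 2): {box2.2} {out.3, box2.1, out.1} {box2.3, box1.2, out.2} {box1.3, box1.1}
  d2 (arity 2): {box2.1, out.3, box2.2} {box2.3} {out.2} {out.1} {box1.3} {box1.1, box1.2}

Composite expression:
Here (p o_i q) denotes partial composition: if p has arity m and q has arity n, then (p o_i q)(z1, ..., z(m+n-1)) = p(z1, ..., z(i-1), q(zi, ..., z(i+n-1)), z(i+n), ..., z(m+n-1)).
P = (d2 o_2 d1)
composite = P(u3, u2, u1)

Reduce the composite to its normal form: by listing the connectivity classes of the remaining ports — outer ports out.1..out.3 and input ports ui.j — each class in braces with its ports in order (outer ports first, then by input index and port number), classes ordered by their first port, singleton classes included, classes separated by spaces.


{out.1} {out.2} {out.3, u1.1, u1.3, u2.2} {u1.2} {u2.1, u2.3} {u3.1, u3.2} {u3.3}

Connectivity passes through glued d2-boundaries; trace each wire chain.
through d1, on inputs (u2, u1): {out.1, out.3, u1.1} {out.2, u1.3, u2.2} {u1.2} {u2.1, u2.3} (out.j = stage outer ports)
through d2, on inputs (u3, u2, u1): {out.1} {out.2} {out.3, u1.1, u1.3, u2.2} {u1.2} {u2.1, u2.3} {u3.1, u3.2} {u3.3} (out.j = stage outer ports)


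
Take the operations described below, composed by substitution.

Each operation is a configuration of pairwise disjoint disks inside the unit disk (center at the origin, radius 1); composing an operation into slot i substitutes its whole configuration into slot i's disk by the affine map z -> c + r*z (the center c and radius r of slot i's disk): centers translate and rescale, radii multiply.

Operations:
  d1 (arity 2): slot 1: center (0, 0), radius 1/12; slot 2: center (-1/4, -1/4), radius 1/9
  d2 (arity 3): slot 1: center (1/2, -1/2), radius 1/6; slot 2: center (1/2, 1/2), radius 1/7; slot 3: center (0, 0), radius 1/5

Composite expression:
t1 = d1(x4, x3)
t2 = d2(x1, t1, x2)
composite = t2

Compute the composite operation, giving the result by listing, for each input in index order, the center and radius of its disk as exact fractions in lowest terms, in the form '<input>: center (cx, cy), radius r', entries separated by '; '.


Follow each x-input down from d2: c' goes to c + r*c', radius to r*r'.
input x1: applying the 1 nested substitution gives center (1/2, -1/2), radius 1/6
input x4: applying the 2 nested substitutions gives center (1/2, 1/2), radius 1/84
input x3: applying the 2 nested substitutions gives center (13/28, 13/28), radius 1/63
input x2: applying the 1 nested substitution gives center (0, 0), radius 1/5

x1: center (1/2, -1/2), radius 1/6; x2: center (0, 0), radius 1/5; x3: center (13/28, 13/28), radius 1/63; x4: center (1/2, 1/2), radius 1/84


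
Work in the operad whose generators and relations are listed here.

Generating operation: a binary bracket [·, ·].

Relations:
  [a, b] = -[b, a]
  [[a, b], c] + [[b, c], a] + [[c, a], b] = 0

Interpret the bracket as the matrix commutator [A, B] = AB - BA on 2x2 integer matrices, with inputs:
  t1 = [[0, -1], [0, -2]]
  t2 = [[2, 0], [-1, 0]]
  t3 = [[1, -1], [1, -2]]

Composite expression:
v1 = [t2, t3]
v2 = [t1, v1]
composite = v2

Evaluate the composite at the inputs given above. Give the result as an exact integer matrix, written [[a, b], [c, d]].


[[5, -6], [10, -5]]


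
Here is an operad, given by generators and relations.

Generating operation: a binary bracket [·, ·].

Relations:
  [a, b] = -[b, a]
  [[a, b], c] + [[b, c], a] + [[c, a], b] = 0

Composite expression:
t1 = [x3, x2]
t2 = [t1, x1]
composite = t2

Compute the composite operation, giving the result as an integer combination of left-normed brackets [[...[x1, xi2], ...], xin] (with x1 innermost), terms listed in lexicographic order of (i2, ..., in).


Expand each bracket as ab - ba; the x1-initial words give the coefficients.
Composite bracket: [[x3, x2], x1]
Each bracket splits as ab - ba, giving 4 signed words (2^2 = 4).
Coefficients come from the x1-initial words:
  word x1x2x3 has sign +1, contributing +[[x1, x2], x3]
  word x1x3x2 has sign -1, contributing -[[x1, x3], x2]

[[x1, x2], x3] - [[x1, x3], x2]


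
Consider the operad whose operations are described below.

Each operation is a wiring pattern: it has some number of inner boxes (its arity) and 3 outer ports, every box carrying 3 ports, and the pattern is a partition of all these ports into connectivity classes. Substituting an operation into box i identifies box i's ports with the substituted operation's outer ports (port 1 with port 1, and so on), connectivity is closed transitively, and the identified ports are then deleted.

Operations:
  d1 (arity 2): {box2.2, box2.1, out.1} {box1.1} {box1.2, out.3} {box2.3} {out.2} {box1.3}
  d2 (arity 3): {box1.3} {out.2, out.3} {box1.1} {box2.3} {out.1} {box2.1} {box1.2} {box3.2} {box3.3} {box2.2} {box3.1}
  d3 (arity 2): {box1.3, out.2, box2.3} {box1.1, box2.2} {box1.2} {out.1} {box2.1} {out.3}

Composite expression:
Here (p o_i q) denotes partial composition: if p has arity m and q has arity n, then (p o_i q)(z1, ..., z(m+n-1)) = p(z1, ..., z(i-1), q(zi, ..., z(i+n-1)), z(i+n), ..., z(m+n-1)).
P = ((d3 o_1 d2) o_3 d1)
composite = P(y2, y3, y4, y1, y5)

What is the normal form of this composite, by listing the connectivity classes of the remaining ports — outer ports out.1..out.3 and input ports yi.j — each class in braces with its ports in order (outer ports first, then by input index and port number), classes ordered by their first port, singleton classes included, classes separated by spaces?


{out.1} {out.2, y5.3} {out.3} {y1.1, y1.2} {y1.3} {y2.1} {y2.2} {y2.3} {y3.1} {y3.2} {y3.3} {y4.1} {y4.2} {y4.3} {y5.1} {y5.2}

Treat the ports identified at d3 as solder joints: merge, then drop.
the subtree at d1 composes to {out.1, y1.1, y1.2} {out.2} {out.3, y4.2} {y1.3} {y4.1} {y4.3} on (y4, y1); out.j = own outer ports
the subtree at d2 composes to {out.1} {out.2, out.3} {y1.1, y1.2} {y1.3} {y2.1} {y2.2} {y2.3} {y3.1} {y3.2} {y3.3} {y4.1} {y4.2} {y4.3} on (y2, y3, y4, y1); out.j = own outer ports
the subtree at d3 composes to {out.1} {out.2, y5.3} {out.3} {y1.1, y1.2} {y1.3} {y2.1} {y2.2} {y2.3} {y3.1} {y3.2} {y3.3} {y4.1} {y4.2} {y4.3} {y5.1} {y5.2} on (y2, y3, y4, y1, y5); out.j = own outer ports


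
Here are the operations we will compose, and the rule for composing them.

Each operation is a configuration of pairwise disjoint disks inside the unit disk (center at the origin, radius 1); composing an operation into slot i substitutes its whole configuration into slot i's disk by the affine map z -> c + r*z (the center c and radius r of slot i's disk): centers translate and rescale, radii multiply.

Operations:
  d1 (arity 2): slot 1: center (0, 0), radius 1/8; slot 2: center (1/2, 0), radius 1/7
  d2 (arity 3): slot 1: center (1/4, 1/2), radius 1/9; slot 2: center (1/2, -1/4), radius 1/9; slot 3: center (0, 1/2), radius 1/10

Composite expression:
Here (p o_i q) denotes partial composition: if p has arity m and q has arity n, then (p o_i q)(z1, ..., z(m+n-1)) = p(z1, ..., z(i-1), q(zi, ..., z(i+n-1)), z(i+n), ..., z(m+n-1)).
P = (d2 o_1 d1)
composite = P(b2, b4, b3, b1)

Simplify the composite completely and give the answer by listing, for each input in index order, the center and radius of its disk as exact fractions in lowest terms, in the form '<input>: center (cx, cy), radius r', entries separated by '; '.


b1: center (0, 1/2), radius 1/10; b2: center (1/4, 1/2), radius 1/72; b3: center (1/2, -1/4), radius 1/9; b4: center (11/36, 1/2), radius 1/63

Only the slot chain above each b matters under d2; compose those maps.
input b2: applying the 2 nested substitutions gives center (1/4, 1/2), radius 1/72
input b4: applying the 2 nested substitutions gives center (11/36, 1/2), radius 1/63
input b3: applying the 1 nested substitution gives center (1/2, -1/4), radius 1/9
input b1: applying the 1 nested substitution gives center (0, 1/2), radius 1/10


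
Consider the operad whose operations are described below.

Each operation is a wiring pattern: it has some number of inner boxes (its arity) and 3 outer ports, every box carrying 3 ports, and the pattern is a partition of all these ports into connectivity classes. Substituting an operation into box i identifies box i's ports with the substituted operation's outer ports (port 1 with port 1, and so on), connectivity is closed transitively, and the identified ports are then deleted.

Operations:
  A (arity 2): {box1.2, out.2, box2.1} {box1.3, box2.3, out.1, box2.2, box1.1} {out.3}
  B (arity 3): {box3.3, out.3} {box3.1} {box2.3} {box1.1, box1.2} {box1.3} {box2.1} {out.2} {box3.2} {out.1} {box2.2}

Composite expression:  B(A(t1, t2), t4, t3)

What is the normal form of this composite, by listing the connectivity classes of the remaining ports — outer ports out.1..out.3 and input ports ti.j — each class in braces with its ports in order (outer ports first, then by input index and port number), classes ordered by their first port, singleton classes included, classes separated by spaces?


Substituting into B glues patterns; closure does the rest.
the subtree at A composes to {out.1, t1.1, t1.3, t2.2, t2.3} {out.2, t1.2, t2.1} {out.3} on (t1, t2); out.j = own outer ports
the subtree at B composes to {out.1} {out.2} {out.3, t3.3} {t1.1, t1.2, t1.3, t2.1, t2.2, t2.3} {t3.1} {t3.2} {t4.1} {t4.2} {t4.3} on (t1, t2, t4, t3); out.j = own outer ports

{out.1} {out.2} {out.3, t3.3} {t1.1, t1.2, t1.3, t2.1, t2.2, t2.3} {t3.1} {t3.2} {t4.1} {t4.2} {t4.3}


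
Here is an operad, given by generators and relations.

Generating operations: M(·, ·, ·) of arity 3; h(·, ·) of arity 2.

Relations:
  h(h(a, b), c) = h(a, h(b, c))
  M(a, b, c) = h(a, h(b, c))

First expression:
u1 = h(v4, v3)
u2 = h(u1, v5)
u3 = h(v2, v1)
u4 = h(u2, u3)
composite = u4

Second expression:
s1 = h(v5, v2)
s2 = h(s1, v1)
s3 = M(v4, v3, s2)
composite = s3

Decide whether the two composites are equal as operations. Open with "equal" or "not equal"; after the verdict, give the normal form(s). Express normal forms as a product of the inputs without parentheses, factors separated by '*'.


The first expression, normalized: v4 * v3 * v5 * v2 * v1
The second expression, normalized: v4 * v3 * v5 * v2 * v1
Both agree, so they are equal.

equal; the common form is v4 * v3 * v5 * v2 * v1


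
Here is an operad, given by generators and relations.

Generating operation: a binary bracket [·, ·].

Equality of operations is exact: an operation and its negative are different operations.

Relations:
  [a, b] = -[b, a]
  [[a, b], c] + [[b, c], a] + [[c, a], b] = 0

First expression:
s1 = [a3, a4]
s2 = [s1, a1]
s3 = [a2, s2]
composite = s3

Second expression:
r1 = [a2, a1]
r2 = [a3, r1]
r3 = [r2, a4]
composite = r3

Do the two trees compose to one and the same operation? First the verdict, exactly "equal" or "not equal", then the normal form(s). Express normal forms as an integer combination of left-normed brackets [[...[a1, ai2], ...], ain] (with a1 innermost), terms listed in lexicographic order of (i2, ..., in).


The first composite normalizes to [[[a1, a3], a4], a2] - [[[a1, a4], a3], a2]
The second composite normalizes to [[[a1, a2], a3], a4]
They disagree, so not equal.

not equal; first: [[[a1, a3], a4], a2] - [[[a1, a4], a3], a2]; second: [[[a1, a2], a3], a4]


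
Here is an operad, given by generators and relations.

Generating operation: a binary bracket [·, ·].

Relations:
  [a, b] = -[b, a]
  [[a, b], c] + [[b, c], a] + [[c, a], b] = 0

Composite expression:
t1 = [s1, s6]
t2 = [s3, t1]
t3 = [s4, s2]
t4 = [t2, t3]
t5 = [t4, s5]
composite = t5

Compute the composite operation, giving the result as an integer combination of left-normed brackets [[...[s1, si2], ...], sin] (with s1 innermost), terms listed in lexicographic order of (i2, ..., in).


[[[[[s1, s6], s3], s2], s4], s5] - [[[[[s1, s6], s3], s4], s2], s5]

Left-normed coefficients sit on the s1-initial expansion words.
Composite bracket: [[[s3, [s1, s6]], [s4, s2]], s5]
Each bracket splits as ab - ba, giving 32 signed words (2^5 = 32).
Words beginning with s1 determine it all:
  from s1s6s3s2s4s5, sign +1: term +[[[[[s1, s6], s3], s2], s4], s5]
  from s1s6s3s4s2s5, sign -1: term -[[[[[s1, s6], s3], s4], s2], s5]


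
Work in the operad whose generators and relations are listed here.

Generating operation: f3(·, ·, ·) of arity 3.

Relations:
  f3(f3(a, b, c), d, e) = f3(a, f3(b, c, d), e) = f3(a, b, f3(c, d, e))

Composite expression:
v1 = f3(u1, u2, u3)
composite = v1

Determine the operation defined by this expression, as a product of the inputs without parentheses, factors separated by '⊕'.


u1 ⊕ u2 ⊕ u3

Key point: f3 is associative — brackets drop, the u-order remains.
f3(u1, u2, u3) unparenthesizes to u1 ⊕ u2 ⊕ u3


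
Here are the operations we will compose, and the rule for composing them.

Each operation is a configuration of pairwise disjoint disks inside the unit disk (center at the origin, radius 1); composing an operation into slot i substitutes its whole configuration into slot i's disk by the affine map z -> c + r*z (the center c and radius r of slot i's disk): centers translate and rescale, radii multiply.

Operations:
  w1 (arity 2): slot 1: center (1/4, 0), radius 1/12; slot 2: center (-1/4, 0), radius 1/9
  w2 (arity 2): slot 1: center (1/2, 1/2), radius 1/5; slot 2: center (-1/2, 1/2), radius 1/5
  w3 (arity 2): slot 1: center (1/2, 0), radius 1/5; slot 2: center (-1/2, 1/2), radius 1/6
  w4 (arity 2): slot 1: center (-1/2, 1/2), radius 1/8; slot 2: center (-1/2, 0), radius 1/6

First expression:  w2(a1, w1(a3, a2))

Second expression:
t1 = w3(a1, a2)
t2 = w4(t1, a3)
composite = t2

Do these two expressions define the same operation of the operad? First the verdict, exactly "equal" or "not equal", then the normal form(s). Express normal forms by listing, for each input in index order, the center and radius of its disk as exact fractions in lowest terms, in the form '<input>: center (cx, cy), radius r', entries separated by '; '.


Normal form of the first expression: a1: center (1/2, 1/2), radius 1/5; a2: center (-11/20, 1/2), radius 1/45; a3: center (-9/20, 1/2), radius 1/60
Normal form of the second expression: a1: center (-7/16, 1/2), radius 1/40; a2: center (-9/16, 9/16), radius 1/48; a3: center (-1/2, 0), radius 1/6
Different reductions; not equal.

not equal; the first gives a1: center (1/2, 1/2), radius 1/5; a2: center (-11/20, 1/2), radius 1/45; a3: center (-9/20, 1/2), radius 1/60 and the second a1: center (-7/16, 1/2), radius 1/40; a2: center (-9/16, 9/16), radius 1/48; a3: center (-1/2, 0), radius 1/6


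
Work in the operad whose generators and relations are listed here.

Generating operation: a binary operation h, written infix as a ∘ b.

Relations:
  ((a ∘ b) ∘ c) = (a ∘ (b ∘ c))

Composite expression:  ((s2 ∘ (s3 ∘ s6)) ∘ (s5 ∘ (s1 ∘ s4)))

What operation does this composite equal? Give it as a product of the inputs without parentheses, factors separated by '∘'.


s2 ∘ s3 ∘ s6 ∘ s5 ∘ s1 ∘ s4

The h-tree's shape is irrelevant; the s-reading-order decides.
(s3 ∘ s6) unparenthesizes to s3 ∘ s6
(s2 ∘ (s3 ∘ s6)) unparenthesizes to s2 ∘ s3 ∘ s6
(s1 ∘ s4) unparenthesizes to s1 ∘ s4
(s5 ∘ (s1 ∘ s4)) unparenthesizes to s5 ∘ s1 ∘ s4
((s2 ∘ (s3 ∘ s6)) ∘ (s5 ∘ (s1 ∘ s4))) unparenthesizes to s2 ∘ s3 ∘ s6 ∘ s5 ∘ s1 ∘ s4


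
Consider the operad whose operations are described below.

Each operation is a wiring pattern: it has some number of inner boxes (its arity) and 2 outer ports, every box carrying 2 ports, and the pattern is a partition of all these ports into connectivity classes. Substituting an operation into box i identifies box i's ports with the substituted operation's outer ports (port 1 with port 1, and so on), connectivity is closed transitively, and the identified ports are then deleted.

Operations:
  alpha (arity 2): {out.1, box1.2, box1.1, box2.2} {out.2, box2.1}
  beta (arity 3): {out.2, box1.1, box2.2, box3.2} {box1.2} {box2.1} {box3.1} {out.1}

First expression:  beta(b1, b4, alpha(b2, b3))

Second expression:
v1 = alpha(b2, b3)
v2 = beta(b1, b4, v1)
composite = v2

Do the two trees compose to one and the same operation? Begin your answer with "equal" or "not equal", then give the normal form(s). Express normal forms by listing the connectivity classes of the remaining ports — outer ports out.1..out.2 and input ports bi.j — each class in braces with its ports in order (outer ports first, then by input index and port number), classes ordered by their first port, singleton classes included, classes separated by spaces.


The first composite normalizes to {out.1} {out.2, b1.1, b3.1, b4.2} {b1.2} {b2.1, b2.2, b3.2} {b4.1}
The second composite normalizes to {out.1} {out.2, b1.1, b3.1, b4.2} {b1.2} {b2.1, b2.2, b3.2} {b4.1}
The normal forms match — equal.

equal; both compose to {out.1} {out.2, b1.1, b3.1, b4.2} {b1.2} {b2.1, b2.2, b3.2} {b4.1}


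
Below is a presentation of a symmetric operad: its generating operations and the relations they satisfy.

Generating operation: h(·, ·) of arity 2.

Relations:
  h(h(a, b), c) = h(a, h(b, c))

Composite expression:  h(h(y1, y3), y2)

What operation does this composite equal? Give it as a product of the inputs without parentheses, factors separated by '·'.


The h-tree's shape is irrelevant; the y-reading-order decides.
h(y1, y3) linearizes to y1 · y3
h(h(y1, y3), y2) linearizes to y1 · y3 · y2

y1 · y3 · y2


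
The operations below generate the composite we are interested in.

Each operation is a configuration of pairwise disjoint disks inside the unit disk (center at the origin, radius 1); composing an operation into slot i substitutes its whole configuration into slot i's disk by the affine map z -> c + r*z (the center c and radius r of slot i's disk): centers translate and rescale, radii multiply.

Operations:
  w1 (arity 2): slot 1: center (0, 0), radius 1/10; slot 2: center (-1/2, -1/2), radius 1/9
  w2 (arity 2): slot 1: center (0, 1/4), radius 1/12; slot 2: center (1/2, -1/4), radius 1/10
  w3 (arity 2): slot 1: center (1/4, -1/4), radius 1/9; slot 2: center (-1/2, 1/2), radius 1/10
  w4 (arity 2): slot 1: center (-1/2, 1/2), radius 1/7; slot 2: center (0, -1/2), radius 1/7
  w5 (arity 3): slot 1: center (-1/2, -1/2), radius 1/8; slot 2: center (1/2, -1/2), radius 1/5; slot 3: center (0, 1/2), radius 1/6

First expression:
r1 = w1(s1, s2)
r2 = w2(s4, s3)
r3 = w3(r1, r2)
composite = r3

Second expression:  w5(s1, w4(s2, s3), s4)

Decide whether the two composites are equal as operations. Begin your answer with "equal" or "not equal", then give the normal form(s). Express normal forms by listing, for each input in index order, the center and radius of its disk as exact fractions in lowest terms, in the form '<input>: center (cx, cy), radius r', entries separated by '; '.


In normal form, the first expression is s1: center (1/4, -1/4), radius 1/90; s2: center (7/36, -11/36), radius 1/81; s3: center (-9/20, 19/40), radius 1/100; s4: center (-1/2, 21/40), radius 1/120
In normal form, the second expression is s1: center (-1/2, -1/2), radius 1/8; s2: center (2/5, -2/5), radius 1/35; s3: center (1/2, -3/5), radius 1/35; s4: center (0, 1/2), radius 1/6
Different reductions; not equal.

not equal — first s1: center (1/4, -1/4), radius 1/90; s2: center (7/36, -11/36), radius 1/81; s3: center (-9/20, 19/40), radius 1/100; s4: center (-1/2, 21/40), radius 1/120, second s1: center (-1/2, -1/2), radius 1/8; s2: center (2/5, -2/5), radius 1/35; s3: center (1/2, -3/5), radius 1/35; s4: center (0, 1/2), radius 1/6


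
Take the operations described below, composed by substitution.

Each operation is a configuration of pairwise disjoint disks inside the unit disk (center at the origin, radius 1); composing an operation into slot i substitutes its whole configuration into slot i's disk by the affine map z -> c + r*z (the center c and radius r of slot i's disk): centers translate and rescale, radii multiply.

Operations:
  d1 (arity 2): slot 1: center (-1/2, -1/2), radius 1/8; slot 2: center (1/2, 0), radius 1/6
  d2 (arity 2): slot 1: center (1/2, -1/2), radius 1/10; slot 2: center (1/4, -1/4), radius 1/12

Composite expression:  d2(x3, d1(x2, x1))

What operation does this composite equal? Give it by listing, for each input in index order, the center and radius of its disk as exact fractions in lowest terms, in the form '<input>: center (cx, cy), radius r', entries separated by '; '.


x1: center (7/24, -1/4), radius 1/72; x2: center (5/24, -7/24), radius 1/96; x3: center (1/2, -1/2), radius 1/10

Each x-disk chains the slot maps above it in d2; radii multiply.
for x3, the 1-step affine chain lands on center (1/2, -1/2), radius 1/10
for x2, the 2-step affine chain lands on center (5/24, -7/24), radius 1/96
for x1, the 2-step affine chain lands on center (7/24, -1/4), radius 1/72


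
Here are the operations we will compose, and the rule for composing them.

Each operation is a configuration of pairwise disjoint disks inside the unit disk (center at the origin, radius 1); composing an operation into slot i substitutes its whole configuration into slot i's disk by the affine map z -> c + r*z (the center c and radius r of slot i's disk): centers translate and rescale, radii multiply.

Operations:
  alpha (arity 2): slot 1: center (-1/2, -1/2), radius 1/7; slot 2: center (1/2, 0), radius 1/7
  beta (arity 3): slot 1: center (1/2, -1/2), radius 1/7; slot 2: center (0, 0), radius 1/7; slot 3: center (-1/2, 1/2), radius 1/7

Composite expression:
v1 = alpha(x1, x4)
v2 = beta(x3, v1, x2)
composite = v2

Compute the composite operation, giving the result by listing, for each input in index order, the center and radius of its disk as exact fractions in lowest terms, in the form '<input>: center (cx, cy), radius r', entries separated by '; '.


x1: center (-1/14, -1/14), radius 1/49; x2: center (-1/2, 1/2), radius 1/7; x3: center (1/2, -1/2), radius 1/7; x4: center (1/14, 0), radius 1/49

Only the slot chain above each x matters under beta; compose those maps.
input x3: composing its 1 substitution step yields center (1/2, -1/2), radius 1/7
input x1: composing its 2 substitution steps yields center (-1/14, -1/14), radius 1/49
input x4: composing its 2 substitution steps yields center (1/14, 0), radius 1/49
input x2: composing its 1 substitution step yields center (-1/2, 1/2), radius 1/7


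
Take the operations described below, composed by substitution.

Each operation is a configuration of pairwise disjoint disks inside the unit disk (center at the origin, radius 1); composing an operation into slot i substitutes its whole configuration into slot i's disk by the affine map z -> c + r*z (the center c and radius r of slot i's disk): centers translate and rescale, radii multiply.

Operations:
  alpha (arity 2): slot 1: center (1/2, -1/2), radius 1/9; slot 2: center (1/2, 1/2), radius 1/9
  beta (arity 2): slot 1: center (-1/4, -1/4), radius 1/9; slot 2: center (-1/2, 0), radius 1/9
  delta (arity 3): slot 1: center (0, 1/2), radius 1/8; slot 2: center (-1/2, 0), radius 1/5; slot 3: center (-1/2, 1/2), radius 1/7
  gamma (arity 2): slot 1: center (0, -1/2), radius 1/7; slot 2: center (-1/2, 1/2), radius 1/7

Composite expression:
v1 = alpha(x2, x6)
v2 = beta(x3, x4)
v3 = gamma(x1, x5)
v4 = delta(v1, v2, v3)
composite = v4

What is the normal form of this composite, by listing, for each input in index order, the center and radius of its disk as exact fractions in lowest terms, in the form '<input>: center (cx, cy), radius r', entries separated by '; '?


Below delta, radii multiply path by path; the x-disk centers shift.
input x2: composing its 2 substitution steps yields center (1/16, 7/16), radius 1/72
input x6: composing its 2 substitution steps yields center (1/16, 9/16), radius 1/72
input x3: composing its 2 substitution steps yields center (-11/20, -1/20), radius 1/45
input x4: composing its 2 substitution steps yields center (-3/5, 0), radius 1/45
input x1: composing its 2 substitution steps yields center (-1/2, 3/7), radius 1/49
input x5: composing its 2 substitution steps yields center (-4/7, 4/7), radius 1/49

x1: center (-1/2, 3/7), radius 1/49; x2: center (1/16, 7/16), radius 1/72; x3: center (-11/20, -1/20), radius 1/45; x4: center (-3/5, 0), radius 1/45; x5: center (-4/7, 4/7), radius 1/49; x6: center (1/16, 9/16), radius 1/72


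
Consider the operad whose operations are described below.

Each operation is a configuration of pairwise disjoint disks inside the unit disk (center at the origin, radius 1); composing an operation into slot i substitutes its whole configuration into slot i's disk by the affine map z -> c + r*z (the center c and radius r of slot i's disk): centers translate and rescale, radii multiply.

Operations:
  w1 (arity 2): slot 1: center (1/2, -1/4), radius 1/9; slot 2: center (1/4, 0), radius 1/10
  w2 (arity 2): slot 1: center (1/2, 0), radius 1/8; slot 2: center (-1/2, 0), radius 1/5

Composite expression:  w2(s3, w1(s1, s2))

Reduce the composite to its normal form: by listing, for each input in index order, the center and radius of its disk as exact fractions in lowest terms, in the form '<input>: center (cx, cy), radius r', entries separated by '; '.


s1: center (-2/5, -1/20), radius 1/45; s2: center (-9/20, 0), radius 1/50; s3: center (1/2, 0), radius 1/8

Only the slot chain above each s matters under w2; compose those maps.
tracing s3 down its 1-map path: center (1/2, 0), radius 1/8
tracing s1 down its 2-map path: center (-2/5, -1/20), radius 1/45
tracing s2 down its 2-map path: center (-9/20, 0), radius 1/50


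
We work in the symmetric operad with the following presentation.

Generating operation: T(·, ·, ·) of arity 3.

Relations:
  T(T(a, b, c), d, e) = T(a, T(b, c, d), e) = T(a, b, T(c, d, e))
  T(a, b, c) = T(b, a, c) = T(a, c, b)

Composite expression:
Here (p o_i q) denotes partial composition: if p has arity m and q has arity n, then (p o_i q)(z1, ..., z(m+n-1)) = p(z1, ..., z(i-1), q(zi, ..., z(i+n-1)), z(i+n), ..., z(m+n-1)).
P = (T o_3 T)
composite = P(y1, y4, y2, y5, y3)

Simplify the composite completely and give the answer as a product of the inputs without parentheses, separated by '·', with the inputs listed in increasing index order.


y1 · y2 · y3 · y4 · y5


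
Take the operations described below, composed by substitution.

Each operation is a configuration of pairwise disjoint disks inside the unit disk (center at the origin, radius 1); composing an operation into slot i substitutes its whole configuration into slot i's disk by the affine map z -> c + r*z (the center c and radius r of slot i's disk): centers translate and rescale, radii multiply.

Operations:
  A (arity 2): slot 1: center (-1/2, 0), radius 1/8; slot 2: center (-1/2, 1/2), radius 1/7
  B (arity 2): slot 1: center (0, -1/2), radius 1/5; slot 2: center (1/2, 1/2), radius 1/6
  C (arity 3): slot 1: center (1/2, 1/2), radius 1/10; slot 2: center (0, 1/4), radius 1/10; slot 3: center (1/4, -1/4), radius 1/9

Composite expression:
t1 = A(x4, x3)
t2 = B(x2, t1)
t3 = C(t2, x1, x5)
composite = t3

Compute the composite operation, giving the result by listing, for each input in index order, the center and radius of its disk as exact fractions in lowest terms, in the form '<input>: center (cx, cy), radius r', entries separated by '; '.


Affine substitution under C: radii multiply and x-centers shift.
x2 passes through 2 substitutions, ending at center (1/2, 9/20), radius 1/50
x4 passes through 3 substitutions, ending at center (13/24, 11/20), radius 1/480
x3 passes through 3 substitutions, ending at center (13/24, 67/120), radius 1/420
x1 passes through 1 substitution, ending at center (0, 1/4), radius 1/10
x5 passes through 1 substitution, ending at center (1/4, -1/4), radius 1/9

x1: center (0, 1/4), radius 1/10; x2: center (1/2, 9/20), radius 1/50; x3: center (13/24, 67/120), radius 1/420; x4: center (13/24, 11/20), radius 1/480; x5: center (1/4, -1/4), radius 1/9


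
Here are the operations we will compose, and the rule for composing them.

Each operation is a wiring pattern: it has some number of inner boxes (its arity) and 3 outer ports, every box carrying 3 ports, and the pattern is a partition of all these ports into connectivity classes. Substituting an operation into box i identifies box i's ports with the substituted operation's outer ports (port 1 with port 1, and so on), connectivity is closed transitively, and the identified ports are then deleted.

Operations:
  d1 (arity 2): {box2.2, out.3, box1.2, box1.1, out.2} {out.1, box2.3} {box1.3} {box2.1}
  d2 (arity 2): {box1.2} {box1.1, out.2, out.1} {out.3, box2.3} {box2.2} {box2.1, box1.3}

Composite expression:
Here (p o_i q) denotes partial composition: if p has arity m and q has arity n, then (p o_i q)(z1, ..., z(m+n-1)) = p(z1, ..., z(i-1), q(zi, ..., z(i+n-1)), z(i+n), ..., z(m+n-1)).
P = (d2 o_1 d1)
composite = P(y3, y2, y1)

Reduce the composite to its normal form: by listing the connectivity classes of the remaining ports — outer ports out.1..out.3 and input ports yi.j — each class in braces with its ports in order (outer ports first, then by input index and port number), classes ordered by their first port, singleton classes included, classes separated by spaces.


Treat the ports identified at d2 as solder joints: merge, then drop.
d1 over (y3, y2) gives {out.1, y2.3} {out.2, out.3, y2.2, y3.1, y3.2} {y2.1} {y3.3}, out.j being that stage's outer ports
d2 over (y3, y2, y1) gives {out.1, out.2, y2.3} {out.3, y1.3} {y1.1, y2.2, y3.1, y3.2} {y1.2} {y2.1} {y3.3}, out.j being that stage's outer ports

{out.1, out.2, y2.3} {out.3, y1.3} {y1.1, y2.2, y3.1, y3.2} {y1.2} {y2.1} {y3.3}


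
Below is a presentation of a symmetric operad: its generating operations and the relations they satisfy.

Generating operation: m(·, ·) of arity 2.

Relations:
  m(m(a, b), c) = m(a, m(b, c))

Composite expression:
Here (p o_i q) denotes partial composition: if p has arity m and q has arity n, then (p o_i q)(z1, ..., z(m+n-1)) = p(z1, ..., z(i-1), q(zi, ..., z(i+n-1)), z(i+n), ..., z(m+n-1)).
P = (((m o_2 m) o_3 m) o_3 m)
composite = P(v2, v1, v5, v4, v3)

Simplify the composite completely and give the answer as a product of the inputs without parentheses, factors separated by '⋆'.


v2 ⋆ v1 ⋆ v5 ⋆ v4 ⋆ v3

All parenthesizations of m agree; list the v-inputs left to right.
m(v5, v4) collapses to v5 ⋆ v4
m(m(v5, v4), v3) collapses to v5 ⋆ v4 ⋆ v3
m(v1, m(m(v5, v4), v3)) collapses to v1 ⋆ v5 ⋆ v4 ⋆ v3
m(v2, m(v1, m(m(v5, v4), v3))) collapses to v2 ⋆ v1 ⋆ v5 ⋆ v4 ⋆ v3


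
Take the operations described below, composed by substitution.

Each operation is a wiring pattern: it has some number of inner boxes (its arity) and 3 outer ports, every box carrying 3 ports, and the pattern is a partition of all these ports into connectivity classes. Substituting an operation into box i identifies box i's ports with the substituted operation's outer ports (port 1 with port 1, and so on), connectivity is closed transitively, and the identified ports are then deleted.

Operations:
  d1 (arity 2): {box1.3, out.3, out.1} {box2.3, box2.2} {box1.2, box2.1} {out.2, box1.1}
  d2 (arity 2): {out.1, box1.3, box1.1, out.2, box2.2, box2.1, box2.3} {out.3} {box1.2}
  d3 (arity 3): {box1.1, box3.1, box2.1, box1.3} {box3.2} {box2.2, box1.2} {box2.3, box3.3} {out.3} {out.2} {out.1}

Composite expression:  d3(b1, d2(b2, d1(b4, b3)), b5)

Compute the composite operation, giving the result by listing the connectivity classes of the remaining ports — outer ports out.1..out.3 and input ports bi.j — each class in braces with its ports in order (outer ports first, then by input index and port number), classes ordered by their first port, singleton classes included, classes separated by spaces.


{out.1} {out.2} {out.3} {b1.1, b1.2, b1.3, b2.1, b2.3, b4.1, b4.3, b5.1} {b2.2} {b3.1, b4.2} {b3.2, b3.3} {b5.2} {b5.3}


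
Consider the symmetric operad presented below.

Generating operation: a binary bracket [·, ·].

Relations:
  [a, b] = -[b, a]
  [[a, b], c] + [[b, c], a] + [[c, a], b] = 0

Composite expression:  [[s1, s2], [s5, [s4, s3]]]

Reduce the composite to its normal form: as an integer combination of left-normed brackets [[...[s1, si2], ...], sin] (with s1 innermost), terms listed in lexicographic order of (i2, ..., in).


Expand each bracket as ab - ba; the s1-initial words give the coefficients.
Composite bracket: [[s1, s2], [s5, [s4, s3]]]
Expanding via [a, b] = ab - ba: 16 signed words (2^4 = 16).
Coefficients come from the s1-initial words:
  from s1s2s3s4s5, sign +1: term +[[[[s1, s2], s3], s4], s5]
  from s1s2s4s3s5, sign -1: term -[[[[s1, s2], s4], s3], s5]
  from s1s2s5s3s4, sign -1: term -[[[[s1, s2], s5], s3], s4]
  from s1s2s5s4s3, sign +1: term +[[[[s1, s2], s5], s4], s3]

[[[[s1, s2], s3], s4], s5] - [[[[s1, s2], s4], s3], s5] - [[[[s1, s2], s5], s3], s4] + [[[[s1, s2], s5], s4], s3]


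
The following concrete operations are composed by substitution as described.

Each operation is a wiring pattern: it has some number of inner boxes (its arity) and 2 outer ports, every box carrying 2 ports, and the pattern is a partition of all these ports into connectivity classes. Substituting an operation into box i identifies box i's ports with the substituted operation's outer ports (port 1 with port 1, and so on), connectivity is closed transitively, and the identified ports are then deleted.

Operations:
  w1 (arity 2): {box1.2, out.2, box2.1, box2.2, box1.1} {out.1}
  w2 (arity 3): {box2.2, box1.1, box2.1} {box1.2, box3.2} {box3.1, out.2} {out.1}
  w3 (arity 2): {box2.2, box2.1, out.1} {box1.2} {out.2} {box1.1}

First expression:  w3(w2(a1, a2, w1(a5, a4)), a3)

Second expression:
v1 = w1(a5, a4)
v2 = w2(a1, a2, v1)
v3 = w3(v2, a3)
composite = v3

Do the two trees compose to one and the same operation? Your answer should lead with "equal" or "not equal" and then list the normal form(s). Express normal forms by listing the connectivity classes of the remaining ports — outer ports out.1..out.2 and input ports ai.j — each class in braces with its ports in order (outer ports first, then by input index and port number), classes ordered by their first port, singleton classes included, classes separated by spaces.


equal — both sides give {out.1, a3.1, a3.2} {out.2} {a1.1, a2.1, a2.2} {a1.2, a4.1, a4.2, a5.1, a5.2}

The first composite normalizes to {out.1, a3.1, a3.2} {out.2} {a1.1, a2.1, a2.2} {a1.2, a4.1, a4.2, a5.1, a5.2}
The second composite normalizes to {out.1, a3.1, a3.2} {out.2} {a1.1, a2.1, a2.2} {a1.2, a4.1, a4.2, a5.1, a5.2}
The normal forms match — equal.
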